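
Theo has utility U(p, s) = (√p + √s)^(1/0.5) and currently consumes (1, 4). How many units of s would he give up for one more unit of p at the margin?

For CES with ρ = 0.5, MRS = √(s/p).
At (1, 4): MRS = 2.
The indifference curve has slope −2 at this bundle.

MRS = 2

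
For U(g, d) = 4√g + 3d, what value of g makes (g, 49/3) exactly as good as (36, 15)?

U(36, 15) = 69.
Set U(g, 49/3) = 69 and solve.
With d = 49/3: 4√g = 69 − 3·49/3 = 20, so √g = 5 and g = 25.
Check: U(25, 49/3) = 69.

g = 25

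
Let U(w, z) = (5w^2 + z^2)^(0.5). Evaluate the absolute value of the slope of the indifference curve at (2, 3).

MRS = 10/3

For CES with ρ = 2, MRS = (5/1)·(z/w)^(-1).
At (2, 3): MRS = 10/3.
That is, one extra unit of w is worth 10/3 units of z at the margin.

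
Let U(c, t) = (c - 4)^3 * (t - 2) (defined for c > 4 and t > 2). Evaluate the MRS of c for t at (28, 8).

MU_c = 3·(c−4)^2·(t−2), MU_t = (c−4)^3.
MRS = (3/1)·(t−2)/(c−4).
At (28, 8): MRS = 0.75.
The indifference curve has slope −0.75 at this bundle.

MRS = 0.75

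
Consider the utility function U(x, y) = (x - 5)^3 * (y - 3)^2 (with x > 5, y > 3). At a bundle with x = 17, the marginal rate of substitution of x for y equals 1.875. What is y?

MU_x = 3·(x−5)^2·(y−3)^2, MU_y = 2·(x−5)^3·(y−3).
MRS = (3/2)·(y−3)/(x−5).
Substitute x = 17: MRS = (y − 3)/8. Setting this equal to 1.875 gives y − 3 = 1.875·8 = 15, so y = 18.

y = 18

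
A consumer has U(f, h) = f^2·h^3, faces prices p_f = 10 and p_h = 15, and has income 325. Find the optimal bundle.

f* = 13, h* = 13

MU_f = 2·f·h^3 and MU_h = 3·f^2·h^2.
MRS = MU_f/MU_h = (2/3)·h/f.
Tangency: set MRS = p_f/p_h = 10/15 = 2/3.
So (2/3)·h/f = 2/3, i.e. h = f.
Substitute into the budget 10·f + 15·h = 325: 25·f = 325, so f* = 13.
Then h* = 13.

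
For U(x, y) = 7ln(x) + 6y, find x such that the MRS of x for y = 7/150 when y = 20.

MU_x = 7/x, MU_y = 6.
MRS = 7/x ÷ 6.
MRS depends only on x: (7/6)/x = 7/150 ⇒ x = (7/6)/(7/150) = 25.

x = 25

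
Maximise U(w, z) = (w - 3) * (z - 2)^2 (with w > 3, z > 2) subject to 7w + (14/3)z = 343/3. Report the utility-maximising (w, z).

w* = 7, z* = 14

MU_w = (z−2)^2, MU_z = 2·(w−3)·(z−2).
MRS = (1/2)·(z−2)/(w−3).
Tangency: set MRS = p_w/p_z = 7/(14/3) = 1.5.
So (1/2)·(z − 2)/(w − 3) = 1.5, i.e. (z − 2) = 3·(w − 3).
Rewrite the budget in excess-of-subsistence terms: 7·(w − 3) + (14/3)·(z − 2) = 343/3 − 7·3 − (14/3)·2 = 84.
Substituting, 21·(w − 3) = 84, so w − 3 = 4 and w* = 7.
Then z − 2 = 3·4 = 12, so z* = 14.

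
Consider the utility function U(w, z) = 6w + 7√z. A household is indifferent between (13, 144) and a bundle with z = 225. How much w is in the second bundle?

w = 9.5

U(13, 144) = 162.
Set U(w, 225) = 162 and solve.
With z = 225: √225 = 15, so 6w = 162 − 7·15 = 57 and w = 9.5.
Check: U(9.5, 225) = 162.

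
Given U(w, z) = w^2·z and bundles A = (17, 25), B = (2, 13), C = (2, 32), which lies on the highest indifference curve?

Evaluate utility at each bundle:
U(A) = 7225.
U(B) = 52.
U(C) = 128.
Highest utility is A, so A ≻ C ≻ B.

Bundle A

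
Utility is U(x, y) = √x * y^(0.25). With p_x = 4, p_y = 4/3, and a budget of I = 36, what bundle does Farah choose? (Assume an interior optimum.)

x* = 6, y* = 9

MU_x = 0.5·x^(-0.5)·y^(0.25) and MU_y = 0.25·√x·y^(-0.75).
MRS = MU_x/MU_y = (2)·y/x.
Tangency: set MRS = p_x/p_y = 4/(4/3) = 3.
So (2)·y/x = 3, i.e. y = 1.5·x.
Substitute into the budget 4·x + (4/3)·y = 36: 6·x = 36, so x* = 6.
Then y* = 1.5·6 = 9.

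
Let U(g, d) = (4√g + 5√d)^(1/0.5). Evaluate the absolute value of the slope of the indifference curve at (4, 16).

For CES with ρ = 0.5, MRS = (4/5)·√(d/g).
At (4, 16): MRS = 1.6.
The indifference curve has slope −1.6 at this bundle.

MRS = 1.6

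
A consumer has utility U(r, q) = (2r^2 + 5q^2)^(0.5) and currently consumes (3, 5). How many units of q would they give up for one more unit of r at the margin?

MRS = 6/25

For CES with ρ = 2, MRS = (2/5)·(q/r)^(-1).
At (3, 5): MRS = 6/25.
So at (3, 5) the consumer would give up 6/25 units of q for one more unit of r.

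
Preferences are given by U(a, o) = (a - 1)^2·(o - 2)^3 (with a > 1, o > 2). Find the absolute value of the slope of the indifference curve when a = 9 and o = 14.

MRS = 1

MU_a = 2·(a−1)·(o−2)^3, MU_o = 3·(a−1)^2·(o−2)^2.
MRS = (2/3)·(o−2)/(a−1).
At (9, 14): MRS = 1.
So at (9, 14) the consumer would give up 1 units of o for one more unit of a.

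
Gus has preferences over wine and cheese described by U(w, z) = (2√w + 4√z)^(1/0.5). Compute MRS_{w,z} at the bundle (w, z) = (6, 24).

For CES with ρ = 0.5, MRS = (2/4)·√(z/w).
At (6, 24): MRS = 1.
So at (6, 24) the consumer would give up 1 units of z for one more unit of w.

MRS = 1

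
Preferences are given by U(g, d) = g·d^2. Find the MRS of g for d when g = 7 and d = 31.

MU_g = d^2 and MU_d = 2·g·d.
MRS = MU_g/MU_d = (1/2)·d/g.
At (7, 31): MRS = 31/14.
That is, one extra unit of g is worth 31/14 units of d at the margin.

MRS = 31/14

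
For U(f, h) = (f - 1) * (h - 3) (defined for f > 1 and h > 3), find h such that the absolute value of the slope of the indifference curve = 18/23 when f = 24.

MU_f = (h−3), MU_h = (f−1).
MRS = (h−3)/(f−1).
Substitute f = 24: MRS = (h − 3)/23. Setting this equal to 18/23 gives h − 3 = (18/23)·23 = 18, so h = 21.

h = 21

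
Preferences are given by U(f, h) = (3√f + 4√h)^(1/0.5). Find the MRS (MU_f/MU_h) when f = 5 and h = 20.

For CES with ρ = 0.5, MRS = (3/4)·√(h/f).
At (5, 20): MRS = 1.5.
So at (5, 20) the consumer would give up 1.5 units of h for one more unit of f.

MRS = 1.5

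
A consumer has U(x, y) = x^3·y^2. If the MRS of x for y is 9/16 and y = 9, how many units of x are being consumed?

x = 24

MU_x = 3·x^2·y^2 and MU_y = 2·x^3·y.
MRS = MU_x/MU_y = (3/2)·y/x.
Substitute y = 9: MRS = 13.5/x. Setting 13.5/x = 9/16 gives x = 13.5/(9/16) = 24.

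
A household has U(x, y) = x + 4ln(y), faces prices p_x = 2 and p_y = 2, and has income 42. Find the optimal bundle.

x* = 17, y* = 4

MU_x = 1, MU_y = 4/y.
MRS = 1 ÷ (4/y).
Tangency: set MRS = p_x/p_y = 2/2 = 1.
MRS depends only on y: 0.25·y = 1 ⇒ y* = 1/0.25 = 4.
From the budget, 2·x = 42 − 2·4 = 34, so x* = 17.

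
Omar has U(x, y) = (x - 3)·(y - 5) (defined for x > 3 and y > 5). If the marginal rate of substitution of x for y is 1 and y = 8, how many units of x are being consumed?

MU_x = (y−5), MU_y = (x−3).
MRS = (y−5)/(x−3).
Substitute y = 8: MRS = 3/(x − 3). Setting this equal to 1 gives x − 3 = 3/1 = 3, so x = 6.

x = 6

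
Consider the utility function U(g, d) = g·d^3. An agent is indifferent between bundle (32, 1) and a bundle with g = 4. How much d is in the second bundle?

U(32, 1) = 32.
Set U(4, d) = 32 and solve.
With g = 4: d^3 = 32/4 = 8; taking the cube root, d = 2.
Check: U(4, 2) = 32.

d = 2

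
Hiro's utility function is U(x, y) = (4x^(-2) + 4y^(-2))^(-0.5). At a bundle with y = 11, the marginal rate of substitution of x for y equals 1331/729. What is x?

x = 9

For CES with ρ = -2, MRS = (y/x)^3.
Setting (11/x)^3 = 1331/729 gives 11/x = 11/9 and x = 9.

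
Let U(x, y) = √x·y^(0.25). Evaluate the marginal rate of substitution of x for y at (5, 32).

MU_x = 0.5·x^(-0.5)·y^(0.25) and MU_y = 0.25·√x·y^(-0.75).
MRS = MU_x/MU_y = (2)·y/x.
At (5, 32): MRS = 12.8.
The indifference curve has slope −12.8 at this bundle.

MRS = 12.8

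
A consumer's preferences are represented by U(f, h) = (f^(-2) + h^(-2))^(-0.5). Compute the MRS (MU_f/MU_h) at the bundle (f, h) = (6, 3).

For CES with ρ = -2, MRS = (h/f)^3.
At (6, 3): MRS = 0.125.
The indifference curve has slope −0.125 at this bundle.

MRS = 0.125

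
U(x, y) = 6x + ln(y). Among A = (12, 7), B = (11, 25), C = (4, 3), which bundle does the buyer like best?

Bundle A

Evaluate utility at each bundle:
U(A) = 73.946.
U(B) = 69.219.
U(C) = 25.099.
Highest utility is A, so A ≻ B ≻ C.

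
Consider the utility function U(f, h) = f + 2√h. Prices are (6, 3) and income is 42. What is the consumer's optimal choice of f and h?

f* = 5, h* = 4

MU_f = 1, MU_h = 2/(2√h).
MRS = 1 ÷ (2/(2√h)).
Tangency: set MRS = p_f/p_h = 6/3 = 2.
MRS depends only on h: √h = 2 ⇒ √h = 2 ⇒ h* = 4.
From the budget, 6·f = 42 − 3·4 = 30, so f* = 5.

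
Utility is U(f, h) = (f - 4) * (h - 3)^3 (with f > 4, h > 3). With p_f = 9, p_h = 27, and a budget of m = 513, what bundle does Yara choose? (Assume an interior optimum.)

MU_f = (h−3)^3, MU_h = 3·(f−4)·(h−3)^2.
MRS = (1/3)·(h−3)/(f−4).
Tangency: set MRS = p_f/p_h = 9/27 = 1/3.
So (1/3)·(h − 3)/(f − 4) = 1/3, i.e. (h − 3) = (f − 4).
Rewrite the budget in excess-of-subsistence terms: 9·(f − 4) + 27·(h − 3) = 513 − 9·4 − 27·3 = 396.
Substituting, 36·(f − 4) = 396, so f − 4 = 11 and f* = 15.
Then h − 3 = 11, so h* = 14.

f* = 15, h* = 14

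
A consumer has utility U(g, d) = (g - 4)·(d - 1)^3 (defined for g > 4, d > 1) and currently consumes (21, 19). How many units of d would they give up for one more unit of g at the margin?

MRS = 6/17

MU_g = (d−1)^3, MU_d = 3·(g−4)·(d−1)^2.
MRS = (1/3)·(d−1)/(g−4).
At (21, 19): MRS = 6/17.
So at (21, 19) the consumer would give up 6/17 units of d for one more unit of g.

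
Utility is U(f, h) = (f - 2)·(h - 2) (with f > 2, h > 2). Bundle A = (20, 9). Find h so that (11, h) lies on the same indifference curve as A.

h = 16

U(20, 9) = 126.
Set U(11, h) = 126 and solve.
With f = 11: (11 − 2) = 9, so (h − 2) = 126/9 = 14.
So h = 2 + 14 = 16.
Check: U(11, 16) = 126.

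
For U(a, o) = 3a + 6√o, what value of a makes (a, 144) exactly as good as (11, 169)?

U(11, 169) = 111.
Set U(a, 144) = 111 and solve.
With o = 144: √144 = 12, so 3a = 111 − 6·12 = 39 and a = 13.
Check: U(13, 144) = 111.

a = 13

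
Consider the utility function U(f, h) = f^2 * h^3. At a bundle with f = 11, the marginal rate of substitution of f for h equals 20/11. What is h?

h = 30

MU_f = 2·f·h^3 and MU_h = 3·f^2·h^2.
MRS = MU_f/MU_h = (2/3)·h/f.
Substitute f = 11: MRS = h/16.5. Setting h/16.5 = 20/11 gives h = (20/11)·16.5 = 30.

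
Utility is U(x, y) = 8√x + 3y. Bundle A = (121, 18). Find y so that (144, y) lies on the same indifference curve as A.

y = 46/3

U(121, 18) = 142.
Set U(144, y) = 142 and solve.
With x = 144: √144 = 12, so 3y = 142 − 8·12 = 46 and y = 46/3.
Check: U(144, 46/3) = 142.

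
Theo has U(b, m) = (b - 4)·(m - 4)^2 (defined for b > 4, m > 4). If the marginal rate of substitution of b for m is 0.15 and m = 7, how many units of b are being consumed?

MU_b = (m−4)^2, MU_m = 2·(b−4)·(m−4).
MRS = (1/2)·(m−4)/(b−4).
Substitute m = 7: MRS = 1.5/(b − 4). Setting this equal to 0.15 gives b − 4 = 1.5/0.15 = 10, so b = 14.

b = 14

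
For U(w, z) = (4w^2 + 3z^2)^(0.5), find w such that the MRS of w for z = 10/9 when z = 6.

For CES with ρ = 2, MRS = (4/3)·(z/w)^(-1).
Setting (4/3)·(6/w)^(-1) = 10/9 gives (6/w)^(-1) = 5/6, so 6/w = 1.2 and w = 5.

w = 5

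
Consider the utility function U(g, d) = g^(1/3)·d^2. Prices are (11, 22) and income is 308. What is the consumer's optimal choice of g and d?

MU_g = 1/3·g^(-2/3)·d^2 and MU_d = 2·g^(1/3)·d.
MRS = MU_g/MU_d = (1/6)·d/g.
Tangency: set MRS = p_g/p_d = 11/22 = 0.5.
So (1/6)·d/g = 0.5, i.e. d = 3·g.
Substitute into the budget 11·g + 22·d = 308: 77·g = 308, so g* = 4.
Then d* = 3·4 = 12.

g* = 4, d* = 12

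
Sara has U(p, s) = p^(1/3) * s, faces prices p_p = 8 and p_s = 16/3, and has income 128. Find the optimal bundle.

p* = 4, s* = 18

MU_p = 1/3·p^(-2/3)·s and MU_s = p^(1/3).
MRS = MU_p/MU_s = (1/3)·s/p.
Tangency: set MRS = p_p/p_s = 8/(16/3) = 1.5.
So (1/3)·s/p = 1.5, i.e. s = 4.5·p.
Substitute into the budget 8·p + (16/3)·s = 128: 32·p = 128, so p* = 4.
Then s* = 4.5·4 = 18.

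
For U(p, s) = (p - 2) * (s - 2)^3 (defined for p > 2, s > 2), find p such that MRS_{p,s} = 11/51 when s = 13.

MU_p = (s−2)^3, MU_s = 3·(p−2)·(s−2)^2.
MRS = (1/3)·(s−2)/(p−2).
Substitute s = 13: MRS = (11/3)/(p − 2). Setting this equal to 11/51 gives p − 2 = (11/3)/(11/51) = 17, so p = 19.

p = 19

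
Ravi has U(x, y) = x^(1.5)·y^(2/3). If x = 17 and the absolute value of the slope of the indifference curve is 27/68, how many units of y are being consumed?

MU_x = 1.5·√x·y^(2/3) and MU_y = 2/3·x^(1.5)·y^(-1/3).
MRS = MU_x/MU_y = (2.25)·y/x.
Substitute x = 17: MRS = y/(68/9). Setting y/(68/9) = 27/68 gives y = (27/68)·(68/9) = 3.

y = 3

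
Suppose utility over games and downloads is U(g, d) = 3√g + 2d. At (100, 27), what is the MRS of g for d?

MRS = 3/40

MU_g = 3/(2√g), MU_d = 2.
MRS = 3/(2√g) ÷ 2.
At (100, 27): MRS = 3/40.
That is, one extra unit of g is worth 3/40 units of d at the margin.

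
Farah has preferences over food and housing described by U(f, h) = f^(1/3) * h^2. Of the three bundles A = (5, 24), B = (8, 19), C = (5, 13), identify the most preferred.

Bundle A

Evaluate utility at each bundle:
U(A) = 984.946.
U(B) = 722.000.
U(C) = 288.986.
Highest utility is A, so A ≻ B ≻ C.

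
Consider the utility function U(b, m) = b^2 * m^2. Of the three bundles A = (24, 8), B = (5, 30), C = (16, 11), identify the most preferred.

Bundle A

Evaluate utility at each bundle:
U(A) = 36864.
U(B) = 22500.
U(C) = 30976.
Highest utility is A, so A ≻ C ≻ B.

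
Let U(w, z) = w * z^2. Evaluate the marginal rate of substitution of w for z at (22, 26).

MRS = 13/22

MU_w = z^2 and MU_z = 2·w·z.
MRS = MU_w/MU_z = (1/2)·z/w.
At (22, 26): MRS = 13/22.
That is, one extra unit of w is worth 13/22 units of z at the margin.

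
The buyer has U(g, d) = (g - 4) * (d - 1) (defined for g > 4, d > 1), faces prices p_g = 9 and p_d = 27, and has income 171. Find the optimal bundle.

g* = 10, d* = 3

MU_g = (d−1), MU_d = (g−4).
MRS = (d−1)/(g−4).
Tangency: set MRS = p_g/p_d = 9/27 = 1/3.
So (d − 1)/(g − 4) = 1/3, i.e. (d − 1) = (1/3)·(g − 4).
Rewrite the budget in excess-of-subsistence terms: 9·(g − 4) + 27·(d − 1) = 171 − 9·4 − 27·1 = 108.
Substituting, 18·(g − 4) = 108, so g − 4 = 6 and g* = 10.
Then d − 1 = (1/3)·6 = 2, so d* = 3.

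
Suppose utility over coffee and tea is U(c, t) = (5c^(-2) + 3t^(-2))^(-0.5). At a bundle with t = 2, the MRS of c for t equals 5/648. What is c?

For CES with ρ = -2, MRS = (5/3)·(t/c)^3.
Setting (5/3)·(2/c)^3 = 5/648 gives (2/c)^3 = 1/216, so 2/c = 1/6 and c = 12.

c = 12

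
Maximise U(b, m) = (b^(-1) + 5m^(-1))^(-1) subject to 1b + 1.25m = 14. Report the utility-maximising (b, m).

For CES with ρ = -1, MRS = (1/5)·(m/b)^2.
Tangency: set MRS = p_b/p_m = 1/1.25 = 0.8.
So (m/b)^2 = 4; taking the square root, m/b = 2, i.e. m = 2·b.
Substitute into the budget 1·b + 1.25·m = 14: 3.5·b = 14, so b* = 4 and m* = 2·4 = 8.

b* = 4, m* = 8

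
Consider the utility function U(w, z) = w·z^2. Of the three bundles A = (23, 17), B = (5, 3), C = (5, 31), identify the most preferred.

Evaluate utility at each bundle:
U(A) = 6647.
U(B) = 45.
U(C) = 4805.
Highest utility is A, so A ≻ C ≻ B.

Bundle A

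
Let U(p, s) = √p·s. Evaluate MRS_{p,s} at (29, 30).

MU_p = 0.5·p^(-0.5)·s and MU_s = √p.
MRS = MU_p/MU_s = (0.5)·s/p.
At (29, 30): MRS = 15/29.
The indifference curve has slope −15/29 at this bundle.

MRS = 15/29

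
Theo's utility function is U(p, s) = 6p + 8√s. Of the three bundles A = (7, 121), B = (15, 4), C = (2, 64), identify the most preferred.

Bundle A

Evaluate utility at each bundle:
U(A) = 130.000.
U(B) = 106.000.
U(C) = 76.000.
Highest utility is A, so A ≻ B ≻ C.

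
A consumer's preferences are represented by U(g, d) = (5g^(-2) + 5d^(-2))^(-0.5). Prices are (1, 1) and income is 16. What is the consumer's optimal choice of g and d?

For CES with ρ = -2, MRS = (d/g)^3.
Tangency: set MRS = p_g/p_d = 1/1 = 1.
So (d/g)^3 = 1; taking the cube root, d/g = 1, i.e. d = g.
Substitute into the budget 1·g + 1·d = 16: 2·g = 16, so g* = 8 and d* = 8.

g* = 8, d* = 8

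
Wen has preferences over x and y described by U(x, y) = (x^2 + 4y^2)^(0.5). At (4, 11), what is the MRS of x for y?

MRS = 1/11

For CES with ρ = 2, MRS = (1/4)·(y/x)^(-1).
At (4, 11): MRS = 1/11.
The indifference curve has slope −1/11 at this bundle.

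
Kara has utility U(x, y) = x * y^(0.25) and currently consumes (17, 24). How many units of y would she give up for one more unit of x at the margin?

MRS = 96/17

MU_x = y^(0.25) and MU_y = 0.25·x·y^(-0.75).
MRS = MU_x/MU_y = (4)·y/x.
At (17, 24): MRS = 96/17.
So at (17, 24) the consumer would give up 96/17 units of y for one more unit of x.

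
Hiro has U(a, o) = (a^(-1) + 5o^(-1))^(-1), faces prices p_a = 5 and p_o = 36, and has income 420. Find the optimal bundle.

a* = 12, o* = 10

For CES with ρ = -1, MRS = (1/5)·(o/a)^2.
Tangency: set MRS = p_a/p_o = 5/36.
So (o/a)^2 = 25/36; taking the square root, o/a = 5/6, i.e. o = (5/6)·a.
Substitute into the budget 5·a + 36·o = 420: 35·a = 420, so a* = 12 and o* = (5/6)·12 = 10.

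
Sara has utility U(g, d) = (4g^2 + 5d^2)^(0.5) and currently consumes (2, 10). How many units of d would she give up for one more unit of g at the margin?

MRS = 4/25

For CES with ρ = 2, MRS = (4/5)·(d/g)^(-1).
At (2, 10): MRS = 4/25.
So at (2, 10) the consumer would give up 4/25 units of d for one more unit of g.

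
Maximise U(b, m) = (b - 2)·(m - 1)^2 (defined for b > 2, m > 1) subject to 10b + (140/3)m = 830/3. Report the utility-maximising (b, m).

MU_b = (m−1)^2, MU_m = 2·(b−2)·(m−1).
MRS = (1/2)·(m−1)/(b−2).
Tangency: set MRS = p_b/p_m = 10/(140/3) = 3/14.
So (1/2)·(m − 1)/(b − 2) = 3/14, i.e. (m − 1) = (3/7)·(b − 2).
Rewrite the budget in excess-of-subsistence terms: 10·(b − 2) + (140/3)·(m − 1) = 830/3 − 10·2 − (140/3)·1 = 210.
Substituting, 30·(b − 2) = 210, so b − 2 = 7 and b* = 9.
Then m − 1 = (3/7)·7 = 3, so m* = 4.

b* = 9, m* = 4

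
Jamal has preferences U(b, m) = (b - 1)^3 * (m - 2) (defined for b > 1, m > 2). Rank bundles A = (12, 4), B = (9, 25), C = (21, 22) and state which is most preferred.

Bundle C

Evaluate utility at each bundle:
U(A) = 2662.
U(B) = 11776.
U(C) = 160000.
Highest utility is C, so C ≻ B ≻ A.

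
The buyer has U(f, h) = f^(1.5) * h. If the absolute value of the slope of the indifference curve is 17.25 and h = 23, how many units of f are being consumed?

f = 2

MU_f = 1.5·√f·h and MU_h = f^(1.5).
MRS = MU_f/MU_h = (1.5)·h/f.
Substitute h = 23: MRS = 34.5/f. Setting 34.5/f = 17.25 gives f = 34.5/17.25 = 2.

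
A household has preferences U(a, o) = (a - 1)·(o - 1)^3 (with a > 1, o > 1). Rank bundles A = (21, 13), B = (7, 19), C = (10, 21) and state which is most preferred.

Evaluate utility at each bundle:
U(A) = 34560.
U(B) = 34992.
U(C) = 72000.
Highest utility is C, so C ≻ B ≻ A.

Bundle C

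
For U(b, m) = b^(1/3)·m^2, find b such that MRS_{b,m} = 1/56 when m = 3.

b = 28

MU_b = 1/3·b^(-2/3)·m^2 and MU_m = 2·b^(1/3)·m.
MRS = MU_b/MU_m = (1/6)·m/b.
Substitute m = 3: MRS = 0.5/b. Setting 0.5/b = 1/56 gives b = 0.5/(1/56) = 28.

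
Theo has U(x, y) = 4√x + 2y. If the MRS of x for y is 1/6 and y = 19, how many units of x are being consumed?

MU_x = 4/(2√x), MU_y = 2.
MRS = 4/(2√x) ÷ 2.
MRS depends only on x: 1/√x = 1/6 ⇒ √x = 1/(1/6) = 6 ⇒ x = 36.

x = 36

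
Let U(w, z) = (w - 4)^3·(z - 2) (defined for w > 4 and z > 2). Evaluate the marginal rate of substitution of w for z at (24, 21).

MRS = 2.85

MU_w = 3·(w−4)^2·(z−2), MU_z = (w−4)^3.
MRS = (3/1)·(z−2)/(w−4).
At (24, 21): MRS = 2.85.
The indifference curve has slope −2.85 at this bundle.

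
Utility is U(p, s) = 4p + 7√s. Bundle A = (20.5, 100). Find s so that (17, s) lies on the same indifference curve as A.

s = 144

U(20.5, 100) = 152.
Set U(17, s) = 152 and solve.
With p = 17: 7√s = 152 − 4·17 = 84, so √s = 12 and s = 144.
Check: U(17, 144) = 152.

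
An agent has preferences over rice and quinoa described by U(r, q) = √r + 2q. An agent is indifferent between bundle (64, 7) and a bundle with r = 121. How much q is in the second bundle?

q = 5.5

U(64, 7) = 22.
Set U(121, q) = 22 and solve.
With r = 121: √121 = 11, so 2q = 22 − 11 = 11 and q = 5.5.
Check: U(121, 5.5) = 22.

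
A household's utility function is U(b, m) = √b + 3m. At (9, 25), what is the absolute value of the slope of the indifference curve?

MRS = 1/18

MU_b = 1/(2√b), MU_m = 3.
MRS = 1/(2√b) ÷ 3.
At (9, 25): MRS = 1/18.
The indifference curve has slope −1/18 at this bundle.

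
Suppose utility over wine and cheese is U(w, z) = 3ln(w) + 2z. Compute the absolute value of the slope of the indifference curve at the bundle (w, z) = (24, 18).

MU_w = 3/w, MU_z = 2.
MRS = 3/w ÷ 2.
At (24, 18): MRS = 1/16.
That is, one extra unit of w is worth 1/16 units of z at the margin.

MRS = 1/16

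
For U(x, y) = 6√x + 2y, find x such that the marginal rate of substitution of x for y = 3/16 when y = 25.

x = 64

MU_x = 6/(2√x), MU_y = 2.
MRS = 6/(2√x) ÷ 2.
MRS depends only on x: 1.5/√x = 3/16 ⇒ √x = 1.5/(3/16) = 8 ⇒ x = 64.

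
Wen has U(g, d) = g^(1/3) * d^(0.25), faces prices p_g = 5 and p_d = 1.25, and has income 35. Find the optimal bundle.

g* = 4, d* = 12

MU_g = 1/3·g^(-2/3)·d^(0.25) and MU_d = 0.25·g^(1/3)·d^(-0.75).
MRS = MU_g/MU_d = (4/3)·d/g.
Tangency: set MRS = p_g/p_d = 5/1.25 = 4.
So (4/3)·d/g = 4, i.e. d = 3·g.
Substitute into the budget 5·g + 1.25·d = 35: 8.75·g = 35, so g* = 4.
Then d* = 3·4 = 12.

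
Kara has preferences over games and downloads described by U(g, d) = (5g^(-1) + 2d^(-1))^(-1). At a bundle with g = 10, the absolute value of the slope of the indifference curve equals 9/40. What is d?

d = 3

For CES with ρ = -1, MRS = (5/2)·(d/g)^2.
Setting (5/2)·(d/10)^2 = 9/40 gives (d/10)^2 = 9/100, so d/10 = 0.3 and d = 3.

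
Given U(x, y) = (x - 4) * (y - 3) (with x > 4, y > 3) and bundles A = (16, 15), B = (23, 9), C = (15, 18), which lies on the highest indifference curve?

Evaluate utility at each bundle:
U(A) = 144.
U(B) = 114.
U(C) = 165.
Highest utility is C, so C ≻ A ≻ B.

Bundle C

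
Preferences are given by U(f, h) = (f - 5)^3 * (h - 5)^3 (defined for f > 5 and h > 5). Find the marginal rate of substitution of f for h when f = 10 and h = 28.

MRS = 4.6

MU_f = 3·(f−5)^2·(h−5)^3, MU_h = 3·(f−5)^3·(h−5)^2.
MRS = (h−5)/(f−5).
At (10, 28): MRS = 4.6.
So at (10, 28) the consumer would give up 4.6 units of h for one more unit of f.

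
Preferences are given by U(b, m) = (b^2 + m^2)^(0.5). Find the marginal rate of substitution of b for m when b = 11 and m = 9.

For CES with ρ = 2, MRS = (m/b)^(-1).
At (11, 9): MRS = 11/9.
The indifference curve has slope −11/9 at this bundle.

MRS = 11/9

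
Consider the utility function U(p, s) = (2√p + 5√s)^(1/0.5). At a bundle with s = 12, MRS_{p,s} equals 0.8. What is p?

For CES with ρ = 0.5, MRS = (2/5)·√(s/p).
Setting (2/5)·√(12/p) = 0.8 gives √(12/p) = 2, so 12/p = 4 and p = 3.

p = 3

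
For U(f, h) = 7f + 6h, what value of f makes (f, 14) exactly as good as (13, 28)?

U(13, 28) = 259.
Set U(f, 14) = 259 and solve.
7f + 6·14 = 259 ⇒ 7f = 175 ⇒ f = 25.
Check: U(25, 14) = 259.

f = 25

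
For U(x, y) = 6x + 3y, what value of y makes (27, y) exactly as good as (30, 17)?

U(30, 17) = 231.
Set U(27, y) = 231 and solve.
6·27 + 3y = 231 ⇒ 3y = 69 ⇒ y = 23.
Check: U(27, 23) = 231.

y = 23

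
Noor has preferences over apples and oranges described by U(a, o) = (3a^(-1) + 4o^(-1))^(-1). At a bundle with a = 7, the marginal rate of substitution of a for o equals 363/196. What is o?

o = 11

For CES with ρ = -1, MRS = (3/4)·(o/a)^2.
Setting (3/4)·(o/7)^2 = 363/196 gives (o/7)^2 = 121/49, so o/7 = 11/7 and o = 11.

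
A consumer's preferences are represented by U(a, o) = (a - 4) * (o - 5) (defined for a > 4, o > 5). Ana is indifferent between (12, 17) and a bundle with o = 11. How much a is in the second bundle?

U(12, 17) = 96.
Set U(a, 11) = 96 and solve.
With o = 11: (11 − 5) = 6, so (a − 4) = 96/6 = 16.
So a = 4 + 16 = 20.
Check: U(20, 11) = 96.

a = 20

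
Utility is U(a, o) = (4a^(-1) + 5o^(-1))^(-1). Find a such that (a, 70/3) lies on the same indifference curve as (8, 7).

U depends on (a, o) only through S = 4a^(-1) + 5o^(-1), so equal utility means equal S. At (8, 7): S = 17/14.
With o = 70/3: 5·(70/3)^(-1) = 3/14, so 4a^(-1) = 17/14 − 3/14 = 1, i.e. a^(-1) = 0.25.
Hence a = 1/0.25 = 4.
Check: U(4, 70/3) = 0.8235.

a = 4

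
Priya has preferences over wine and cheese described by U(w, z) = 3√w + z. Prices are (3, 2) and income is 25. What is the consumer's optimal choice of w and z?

MU_w = 3/(2√w), MU_z = 1.
MRS = 3/(2√w) ÷ 1.
Tangency: set MRS = p_w/p_z = 3/2 = 1.5.
MRS depends only on w: 1.5/√w = 1.5 ⇒ √w = 1.5/1.5 = 1 ⇒ w* = 1.
From the budget, 2·z = 25 − 3·1 = 22, so z* = 11.

w* = 1, z* = 11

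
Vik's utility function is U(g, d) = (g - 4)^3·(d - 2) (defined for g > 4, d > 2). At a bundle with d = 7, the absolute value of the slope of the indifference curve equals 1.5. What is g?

g = 14

MU_g = 3·(g−4)^2·(d−2), MU_d = (g−4)^3.
MRS = (3/1)·(d−2)/(g−4).
Substitute d = 7: MRS = 15/(g − 4). Setting this equal to 1.5 gives g − 4 = 15/1.5 = 10, so g = 14.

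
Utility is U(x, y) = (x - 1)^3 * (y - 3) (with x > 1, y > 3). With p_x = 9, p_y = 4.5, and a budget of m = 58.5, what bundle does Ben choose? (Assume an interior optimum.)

MU_x = 3·(x−1)^2·(y−3), MU_y = (x−1)^3.
MRS = (3/1)·(y−3)/(x−1).
Tangency: set MRS = p_x/p_y = 9/4.5 = 2.
So (3/1)·(y − 3)/(x − 1) = 2, i.e. (y − 3) = (2/3)·(x − 1).
Rewrite the budget in excess-of-subsistence terms: 9·(x − 1) + 4.5·(y − 3) = 58.5 − 9·1 − 4.5·3 = 36.
Substituting, 12·(x − 1) = 36, so x − 1 = 3 and x* = 4.
Then y − 3 = (2/3)·3 = 2, so y* = 5.

x* = 4, y* = 5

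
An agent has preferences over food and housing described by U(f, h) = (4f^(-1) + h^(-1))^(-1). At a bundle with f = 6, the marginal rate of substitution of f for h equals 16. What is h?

h = 12

For CES with ρ = -1, MRS = (4/1)·(h/f)^2.
Setting (4/1)·(h/6)^2 = 16 gives (h/6)^2 = 4, so h/6 = 2 and h = 12.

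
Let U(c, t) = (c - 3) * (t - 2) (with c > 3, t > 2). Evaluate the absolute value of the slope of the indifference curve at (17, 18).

MRS = 8/7

MU_c = (t−2), MU_t = (c−3).
MRS = (t−2)/(c−3).
At (17, 18): MRS = 8/7.
So at (17, 18) the consumer would give up 8/7 units of t for one more unit of c.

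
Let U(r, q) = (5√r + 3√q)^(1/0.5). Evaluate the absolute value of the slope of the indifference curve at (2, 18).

MRS = 5

For CES with ρ = 0.5, MRS = (5/3)·√(q/r).
At (2, 18): MRS = 5.
That is, one extra unit of r is worth 5 units of q at the margin.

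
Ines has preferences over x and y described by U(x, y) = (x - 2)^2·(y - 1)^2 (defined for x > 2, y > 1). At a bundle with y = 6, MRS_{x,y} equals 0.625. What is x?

x = 10

MU_x = 2·(x−2)·(y−1)^2, MU_y = 2·(x−2)^2·(y−1).
MRS = (y−1)/(x−2).
Substitute y = 6: MRS = 5/(x − 2). Setting this equal to 0.625 gives x − 2 = 5/0.625 = 8, so x = 10.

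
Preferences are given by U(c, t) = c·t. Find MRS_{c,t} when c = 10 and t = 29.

MU_c = t and MU_t = c.
MRS = MU_c/MU_t = t/c.
At (10, 29): MRS = 2.9.
The indifference curve has slope −2.9 at this bundle.

MRS = 2.9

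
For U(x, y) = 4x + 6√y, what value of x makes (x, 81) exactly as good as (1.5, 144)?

x = 6

U(1.5, 144) = 78.
Set U(x, 81) = 78 and solve.
With y = 81: √81 = 9, so 4x = 78 − 6·9 = 24 and x = 6.
Check: U(6, 81) = 78.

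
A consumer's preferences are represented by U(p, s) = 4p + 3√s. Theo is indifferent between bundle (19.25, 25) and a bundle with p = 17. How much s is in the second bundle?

U(19.25, 25) = 92.
Set U(17, s) = 92 and solve.
With p = 17: 3√s = 92 − 4·17 = 24, so √s = 8 and s = 64.
Check: U(17, 64) = 92.

s = 64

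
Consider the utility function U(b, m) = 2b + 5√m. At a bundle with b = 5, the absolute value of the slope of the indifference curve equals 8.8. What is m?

m = 121

MU_b = 2, MU_m = 5/(2√m).
MRS = 2 ÷ (5/(2√m)).
MRS depends only on m: 0.8·√m = 8.8 ⇒ √m = 8.8/0.8 = 11 ⇒ m = 121.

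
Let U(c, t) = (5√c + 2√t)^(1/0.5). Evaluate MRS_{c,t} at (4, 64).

MRS = 10

For CES with ρ = 0.5, MRS = (5/2)·√(t/c).
At (4, 64): MRS = 10.
The indifference curve has slope −10 at this bundle.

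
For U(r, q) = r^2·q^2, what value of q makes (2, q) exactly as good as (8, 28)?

U(8, 28) = 50176.
Set U(2, q) = 50176 and solve.
With r = 2: 2^2 = 4, so q^2 = 50176/4 = 12544; taking the square root, q = 112.
Check: U(2, 112) = 50176.

q = 112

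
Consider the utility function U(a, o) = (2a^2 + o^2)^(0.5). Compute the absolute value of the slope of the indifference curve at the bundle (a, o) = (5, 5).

MRS = 2

For CES with ρ = 2, MRS = (2/1)·(o/a)^(-1).
At (5, 5): MRS = 2.
So at (5, 5) the consumer would give up 2 units of o for one more unit of a.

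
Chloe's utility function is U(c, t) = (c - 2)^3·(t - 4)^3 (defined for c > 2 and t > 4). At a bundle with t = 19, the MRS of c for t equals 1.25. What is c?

MU_c = 3·(c−2)^2·(t−4)^3, MU_t = 3·(c−2)^3·(t−4)^2.
MRS = (t−4)/(c−2).
Substitute t = 19: MRS = 15/(c − 2). Setting this equal to 1.25 gives c − 2 = 15/1.25 = 12, so c = 14.

c = 14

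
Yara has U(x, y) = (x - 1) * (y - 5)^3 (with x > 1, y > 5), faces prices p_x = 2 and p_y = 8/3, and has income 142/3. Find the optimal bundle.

MU_x = (y−5)^3, MU_y = 3·(x−1)·(y−5)^2.
MRS = (1/3)·(y−5)/(x−1).
Tangency: set MRS = p_x/p_y = 2/(8/3) = 0.75.
So (1/3)·(y − 5)/(x − 1) = 0.75, i.e. (y − 5) = 2.25·(x − 1).
Rewrite the budget in excess-of-subsistence terms: 2·(x − 1) + (8/3)·(y − 5) = 142/3 − 2·1 − (8/3)·5 = 32.
Substituting, 8·(x − 1) = 32, so x − 1 = 4 and x* = 5.
Then y − 5 = 2.25·4 = 9, so y* = 14.

x* = 5, y* = 14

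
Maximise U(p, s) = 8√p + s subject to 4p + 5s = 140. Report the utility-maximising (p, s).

MU_p = 8/(2√p), MU_s = 1.
MRS = 8/(2√p) ÷ 1.
Tangency: set MRS = p_p/p_s = 4/5 = 0.8.
MRS depends only on p: 4/√p = 0.8 ⇒ √p = 4/0.8 = 5 ⇒ p* = 25.
From the budget, 5·s = 140 − 4·25 = 40, so s* = 8.

p* = 25, s* = 8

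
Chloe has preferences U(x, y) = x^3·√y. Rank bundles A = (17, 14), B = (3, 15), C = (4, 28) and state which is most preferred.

Bundle A

Evaluate utility at each bundle:
U(A) = 18382.763.
U(B) = 104.571.
U(C) = 338.656.
Highest utility is A, so A ≻ C ≻ B.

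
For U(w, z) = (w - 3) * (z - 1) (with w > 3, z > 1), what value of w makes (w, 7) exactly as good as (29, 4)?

w = 16

U(29, 4) = 78.
Set U(w, 7) = 78 and solve.
With z = 7: (7 − 1) = 6, so (w − 3) = 78/6 = 13.
So w = 3 + 13 = 16.
Check: U(16, 7) = 78.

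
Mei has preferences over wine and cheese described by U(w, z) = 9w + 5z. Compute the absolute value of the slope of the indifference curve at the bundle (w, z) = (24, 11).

MU_w = 9, MU_z = 5, so MRS = 9/5 = 1.8 at every bundle.
At (24, 11): MRS = 1.8.
The indifference curve has slope −1.8 at this bundle.

MRS = 1.8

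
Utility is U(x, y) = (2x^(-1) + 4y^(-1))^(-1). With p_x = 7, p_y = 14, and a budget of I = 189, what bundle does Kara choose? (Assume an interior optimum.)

For CES with ρ = -1, MRS = (2/4)·(y/x)^2.
Tangency: set MRS = p_x/p_y = 7/14 = 0.5.
So (y/x)^2 = 1; taking the square root, y/x = 1, i.e. y = x.
Substitute into the budget 7·x + 14·y = 189: 21·x = 189, so x* = 9 and y* = 9.

x* = 9, y* = 9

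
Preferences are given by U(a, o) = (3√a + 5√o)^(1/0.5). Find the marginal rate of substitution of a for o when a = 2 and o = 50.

For CES with ρ = 0.5, MRS = (3/5)·√(o/a).
At (2, 50): MRS = 3.
The indifference curve has slope −3 at this bundle.

MRS = 3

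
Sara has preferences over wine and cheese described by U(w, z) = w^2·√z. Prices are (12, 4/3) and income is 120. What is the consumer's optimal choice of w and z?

MU_w = 2·w·√z and MU_z = 0.5·w^2·z^(-0.5).
MRS = MU_w/MU_z = (4)·z/w.
Tangency: set MRS = p_w/p_z = 12/(4/3) = 9.
So (4)·z/w = 9, i.e. z = 2.25·w.
Substitute into the budget 12·w + (4/3)·z = 120: 15·w = 120, so w* = 8.
Then z* = 2.25·8 = 18.

w* = 8, z* = 18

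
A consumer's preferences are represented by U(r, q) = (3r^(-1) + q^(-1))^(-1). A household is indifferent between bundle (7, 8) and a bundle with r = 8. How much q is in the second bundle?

q = 5.6

U depends on (r, q) only through S = 3r^(-1) + q^(-1), so equal utility means equal S. At (7, 8): S = 31/56.
With r = 8: 3·8^(-1) = 0.375, so q^(-1) = 31/56 − 0.375 = 5/28.
Hence q = 1/(5/28) = 5.6.
Check: U(8, 5.6) = 1.8065.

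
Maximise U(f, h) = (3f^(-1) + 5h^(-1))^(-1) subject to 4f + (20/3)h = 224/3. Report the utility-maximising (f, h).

f* = 7, h* = 7

For CES with ρ = -1, MRS = (3/5)·(h/f)^2.
Tangency: set MRS = p_f/p_h = 4/(20/3) = 0.6.
So (h/f)^2 = 1; taking the square root, h/f = 1, i.e. h = f.
Substitute into the budget 4·f + (20/3)·h = 224/3: (32/3)·f = 224/3, so f* = 7 and h* = 7.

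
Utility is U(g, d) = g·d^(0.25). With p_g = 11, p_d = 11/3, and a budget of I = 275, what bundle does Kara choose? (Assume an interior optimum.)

MU_g = d^(0.25) and MU_d = 0.25·g·d^(-0.75).
MRS = MU_g/MU_d = (4)·d/g.
Tangency: set MRS = p_g/p_d = 11/(11/3) = 3.
So (4)·d/g = 3, i.e. d = 0.75·g.
Substitute into the budget 11·g + (11/3)·d = 275: 13.75·g = 275, so g* = 20.
Then d* = 0.75·20 = 15.

g* = 20, d* = 15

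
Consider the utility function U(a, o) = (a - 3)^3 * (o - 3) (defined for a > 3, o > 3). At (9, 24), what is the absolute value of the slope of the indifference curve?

MRS = 10.5

MU_a = 3·(a−3)^2·(o−3), MU_o = (a−3)^3.
MRS = (3/1)·(o−3)/(a−3).
At (9, 24): MRS = 10.5.
So at (9, 24) the consumer would give up 10.5 units of o for one more unit of a.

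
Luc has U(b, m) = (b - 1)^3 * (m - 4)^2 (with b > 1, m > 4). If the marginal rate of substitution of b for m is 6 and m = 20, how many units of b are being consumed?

b = 5

MU_b = 3·(b−1)^2·(m−4)^2, MU_m = 2·(b−1)^3·(m−4).
MRS = (3/2)·(m−4)/(b−1).
Substitute m = 20: MRS = 24/(b − 1). Setting this equal to 6 gives b − 1 = 24/6 = 4, so b = 5.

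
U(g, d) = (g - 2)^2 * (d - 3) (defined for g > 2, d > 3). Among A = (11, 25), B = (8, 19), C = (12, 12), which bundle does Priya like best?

Evaluate utility at each bundle:
U(A) = 1782.
U(B) = 576.
U(C) = 900.
Highest utility is A, so A ≻ C ≻ B.

Bundle A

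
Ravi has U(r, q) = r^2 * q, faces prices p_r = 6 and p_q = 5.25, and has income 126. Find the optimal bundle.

r* = 14, q* = 8

MU_r = 2·r·q and MU_q = r^2.
MRS = MU_r/MU_q = (2/1)·q/r.
Tangency: set MRS = p_r/p_q = 6/5.25 = 8/7.
So (2/1)·q/r = 8/7, i.e. q = (4/7)·r.
Substitute into the budget 6·r + 5.25·q = 126: 9·r = 126, so r* = 14.
Then q* = (4/7)·14 = 8.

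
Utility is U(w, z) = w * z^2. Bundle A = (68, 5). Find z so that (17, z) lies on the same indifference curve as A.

U(68, 5) = 1700.
Set U(17, z) = 1700 and solve.
With w = 17: z^2 = 1700/17 = 100; taking the square root, z = 10.
Check: U(17, 10) = 1700.

z = 10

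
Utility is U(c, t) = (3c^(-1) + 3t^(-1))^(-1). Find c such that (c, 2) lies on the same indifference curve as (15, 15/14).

c = 2

U depends on (c, t) only through S = 3c^(-1) + 3t^(-1), so equal utility means equal S. At (15, 15/14): S = 3.
With t = 2: 3·2^(-1) = 1.5, so 3c^(-1) = 3 − 1.5 = 1.5, i.e. c^(-1) = 0.5.
Hence c = 1/0.5 = 2.
Check: U(2, 2) = 0.3333.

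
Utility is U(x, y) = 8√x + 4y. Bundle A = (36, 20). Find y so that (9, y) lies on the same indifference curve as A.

U(36, 20) = 128.
Set U(9, y) = 128 and solve.
With x = 9: √9 = 3, so 4y = 128 − 8·3 = 104 and y = 26.
Check: U(9, 26) = 128.

y = 26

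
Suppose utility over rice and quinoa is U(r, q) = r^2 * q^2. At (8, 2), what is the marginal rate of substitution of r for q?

MU_r = 2·r·q^2 and MU_q = 2·r^2·q.
MRS = MU_r/MU_q = q/r.
At (8, 2): MRS = 0.25.
That is, one extra unit of r is worth 0.25 units of q at the margin.

MRS = 0.25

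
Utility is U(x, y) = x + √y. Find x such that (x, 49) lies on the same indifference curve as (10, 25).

x = 8

U(10, 25) = 15.
Set U(x, 49) = 15 and solve.
With y = 49: √49 = 7, so x = 15 − 7 = 8.
Check: U(8, 49) = 15.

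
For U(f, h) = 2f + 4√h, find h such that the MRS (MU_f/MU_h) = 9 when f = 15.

MU_f = 2, MU_h = 4/(2√h).
MRS = 2 ÷ (4/(2√h)).
MRS depends only on h: √h = 9 ⇒ √h = 9 ⇒ h = 81.

h = 81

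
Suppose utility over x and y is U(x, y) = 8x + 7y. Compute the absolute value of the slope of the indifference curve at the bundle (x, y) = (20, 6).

MRS = 8/7

MU_x = 8, MU_y = 7, so MRS = 8/7 at every bundle.
At (20, 6): MRS = 8/7.
That is, one extra unit of x is worth 8/7 units of y at the margin.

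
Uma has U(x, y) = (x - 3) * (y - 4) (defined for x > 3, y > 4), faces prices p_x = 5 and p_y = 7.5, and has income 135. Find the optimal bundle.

x* = 12, y* = 10

MU_x = (y−4), MU_y = (x−3).
MRS = (y−4)/(x−3).
Tangency: set MRS = p_x/p_y = 5/7.5 = 2/3.
So (y − 4)/(x − 3) = 2/3, i.e. (y − 4) = (2/3)·(x − 3).
Rewrite the budget in excess-of-subsistence terms: 5·(x − 3) + 7.5·(y − 4) = 135 − 5·3 − 7.5·4 = 90.
Substituting, 10·(x − 3) = 90, so x − 3 = 9 and x* = 12.
Then y − 4 = (2/3)·9 = 6, so y* = 10.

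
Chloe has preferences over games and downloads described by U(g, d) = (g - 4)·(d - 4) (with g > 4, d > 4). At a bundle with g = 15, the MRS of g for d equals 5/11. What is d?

d = 9

MU_g = (d−4), MU_d = (g−4).
MRS = (d−4)/(g−4).
Substitute g = 15: MRS = (d − 4)/11. Setting this equal to 5/11 gives d − 4 = (5/11)·11 = 5, so d = 9.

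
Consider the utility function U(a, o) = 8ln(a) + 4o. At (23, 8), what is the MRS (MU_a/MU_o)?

MU_a = 8/a, MU_o = 4.
MRS = 8/a ÷ 4.
At (23, 8): MRS = 2/23.
So at (23, 8) the consumer would give up 2/23 units of o for one more unit of a.

MRS = 2/23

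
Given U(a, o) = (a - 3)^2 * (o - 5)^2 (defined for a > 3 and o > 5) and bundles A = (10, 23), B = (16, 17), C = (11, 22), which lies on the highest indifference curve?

Evaluate utility at each bundle:
U(A) = 15876.
U(B) = 24336.
U(C) = 18496.
Highest utility is B, so B ≻ C ≻ A.

Bundle B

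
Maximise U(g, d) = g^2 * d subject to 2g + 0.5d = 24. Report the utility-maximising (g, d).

g* = 8, d* = 16

MU_g = 2·g·d and MU_d = g^2.
MRS = MU_g/MU_d = (2/1)·d/g.
Tangency: set MRS = p_g/p_d = 2/0.5 = 4.
So (2/1)·d/g = 4, i.e. d = 2·g.
Substitute into the budget 2·g + 0.5·d = 24: 3·g = 24, so g* = 8.
Then d* = 2·8 = 16.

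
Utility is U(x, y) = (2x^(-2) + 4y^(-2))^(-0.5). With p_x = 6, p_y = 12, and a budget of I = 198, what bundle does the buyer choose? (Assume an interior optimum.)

For CES with ρ = -2, MRS = (2/4)·(y/x)^3.
Tangency: set MRS = p_x/p_y = 6/12 = 0.5.
So (y/x)^3 = 1; taking the cube root, y/x = 1, i.e. y = x.
Substitute into the budget 6·x + 12·y = 198: 18·x = 198, so x* = 11 and y* = 11.

x* = 11, y* = 11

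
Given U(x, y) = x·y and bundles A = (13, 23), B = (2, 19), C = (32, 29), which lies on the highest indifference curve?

Evaluate utility at each bundle:
U(A) = 299.
U(B) = 38.
U(C) = 928.
Highest utility is C, so C ≻ A ≻ B.

Bundle C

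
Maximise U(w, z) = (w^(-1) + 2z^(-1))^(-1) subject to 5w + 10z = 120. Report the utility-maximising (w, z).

For CES with ρ = -1, MRS = (1/2)·(z/w)^2.
Tangency: set MRS = p_w/p_z = 5/10 = 0.5.
So (z/w)^2 = 1; taking the square root, z/w = 1, i.e. z = w.
Substitute into the budget 5·w + 10·z = 120: 15·w = 120, so w* = 8 and z* = 8.

w* = 8, z* = 8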